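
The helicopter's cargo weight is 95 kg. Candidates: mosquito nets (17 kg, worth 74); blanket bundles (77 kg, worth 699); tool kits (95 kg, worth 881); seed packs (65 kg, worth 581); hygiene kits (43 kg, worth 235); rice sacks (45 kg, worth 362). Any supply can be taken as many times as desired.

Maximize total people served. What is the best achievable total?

881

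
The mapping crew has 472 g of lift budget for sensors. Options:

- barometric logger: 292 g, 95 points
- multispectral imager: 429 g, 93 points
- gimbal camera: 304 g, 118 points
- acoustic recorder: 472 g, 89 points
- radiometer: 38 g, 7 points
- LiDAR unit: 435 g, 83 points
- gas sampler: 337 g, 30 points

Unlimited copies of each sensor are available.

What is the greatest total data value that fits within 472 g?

146

Density check — gimbal camera 0.39, barometric logger 0.33, multispectral imager 0.22 are the best per g.
Gimbal camera + 4×radiometer uses 456 of the 472 g and totals 146.
That's the maximum — no swap from here does better than 146.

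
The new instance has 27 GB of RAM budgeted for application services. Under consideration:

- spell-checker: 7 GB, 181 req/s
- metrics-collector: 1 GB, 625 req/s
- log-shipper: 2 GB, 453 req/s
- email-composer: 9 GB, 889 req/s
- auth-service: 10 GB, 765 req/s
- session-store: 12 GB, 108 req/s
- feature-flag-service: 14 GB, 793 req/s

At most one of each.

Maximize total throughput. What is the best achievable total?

2760

Greedy by ratio would take metrics-collector + log-shipper + email-composer + auth-service: 22 GB used, total 2732.
Replace auth-service with feature-flag-service: the trade gains 28 net, giving 2760 at 26 GB.
Runner-up metrics-collector + log-shipper + email-composer + auth-service tops out at 2732.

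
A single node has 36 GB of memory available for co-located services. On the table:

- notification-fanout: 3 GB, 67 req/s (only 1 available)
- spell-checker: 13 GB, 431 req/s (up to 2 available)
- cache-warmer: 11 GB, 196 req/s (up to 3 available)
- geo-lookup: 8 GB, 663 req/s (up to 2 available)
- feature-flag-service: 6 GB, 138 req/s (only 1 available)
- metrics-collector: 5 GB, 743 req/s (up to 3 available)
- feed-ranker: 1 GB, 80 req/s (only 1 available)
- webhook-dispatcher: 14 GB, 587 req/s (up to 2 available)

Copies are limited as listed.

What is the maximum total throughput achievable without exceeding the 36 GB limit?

The ratio ordering already packs tightly: notification-fanout + 2×geo-lookup + 3×metrics-collector + feed-ranker, 35 GB, 3702.

3702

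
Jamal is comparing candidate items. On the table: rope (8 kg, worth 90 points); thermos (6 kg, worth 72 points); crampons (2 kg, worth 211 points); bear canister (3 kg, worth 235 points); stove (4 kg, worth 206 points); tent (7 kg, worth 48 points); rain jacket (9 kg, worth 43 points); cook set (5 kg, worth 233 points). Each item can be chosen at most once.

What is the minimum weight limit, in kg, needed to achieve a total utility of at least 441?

Need the lightest bundle worth ≥ 441.
crampons + bear canister: 446 utility at 5 kg.
Below 5 kg the best achievable stays under 441.

5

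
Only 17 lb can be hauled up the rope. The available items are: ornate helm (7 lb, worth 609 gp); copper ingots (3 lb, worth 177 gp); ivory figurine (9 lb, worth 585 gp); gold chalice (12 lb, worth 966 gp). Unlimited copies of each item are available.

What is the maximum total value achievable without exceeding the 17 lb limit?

1395

By value per lb: ornate helm 87.00, gold chalice 80.50, ivory figurine 65.00, copper ingots 59.00 lead.
The ratio ordering already packs tightly: 2×ornate helm + copper ingots, 17 lb, 1395.
No other feasible combination exceeds 1395.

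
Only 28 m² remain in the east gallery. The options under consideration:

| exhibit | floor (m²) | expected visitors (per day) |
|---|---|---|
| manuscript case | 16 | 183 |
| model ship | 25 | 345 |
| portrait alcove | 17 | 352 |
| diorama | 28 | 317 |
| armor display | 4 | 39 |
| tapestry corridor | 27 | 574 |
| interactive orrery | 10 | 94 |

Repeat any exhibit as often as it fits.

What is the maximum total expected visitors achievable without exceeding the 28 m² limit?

Ranking by ratio (expected visitors/m²): tapestry corridor 21.26, portrait alcove 20.71, model ship 13.80.
Tapestry corridor uses 27 of the 28 m² and totals 574.

574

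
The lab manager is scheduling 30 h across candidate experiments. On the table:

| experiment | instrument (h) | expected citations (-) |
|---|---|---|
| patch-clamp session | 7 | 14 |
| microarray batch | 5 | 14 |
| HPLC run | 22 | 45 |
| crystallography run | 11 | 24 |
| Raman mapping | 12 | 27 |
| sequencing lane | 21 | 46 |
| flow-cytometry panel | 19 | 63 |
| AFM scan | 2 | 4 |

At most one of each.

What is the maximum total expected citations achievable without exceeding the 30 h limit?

Taking the top-ratio experiments first gives microarray batch + flow-cytometry panel + AFM scan for 81 (26 h).
Dropping microarray batch and AFM scan frees 7 h; slotting in crystallography run (11 h) lifts the total to 87 at 30 h.
An exhaustive check of the 256 subsets confirms 87.

87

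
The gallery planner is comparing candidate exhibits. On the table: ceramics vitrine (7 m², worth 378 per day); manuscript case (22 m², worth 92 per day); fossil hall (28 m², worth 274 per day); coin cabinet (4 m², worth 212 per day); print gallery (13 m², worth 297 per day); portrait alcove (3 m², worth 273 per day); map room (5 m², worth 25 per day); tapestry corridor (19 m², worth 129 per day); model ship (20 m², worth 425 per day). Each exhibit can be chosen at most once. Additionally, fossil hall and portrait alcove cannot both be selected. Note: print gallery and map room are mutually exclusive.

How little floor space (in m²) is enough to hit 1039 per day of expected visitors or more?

Minimise m² subject to total expected visitors ≥ 1039.
ceramics vitrine + coin cabinet + print gallery + portrait alcove reaches 1160 using 27 m².
No combination under 27 m² hits 1039.

27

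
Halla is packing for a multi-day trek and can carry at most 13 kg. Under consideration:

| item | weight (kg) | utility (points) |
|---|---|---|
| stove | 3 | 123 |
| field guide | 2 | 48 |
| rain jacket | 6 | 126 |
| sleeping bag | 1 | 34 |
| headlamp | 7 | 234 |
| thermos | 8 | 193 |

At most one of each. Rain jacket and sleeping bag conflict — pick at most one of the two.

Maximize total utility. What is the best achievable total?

439

By utility per kg: stove 41.00, sleeping bag 34.00, headlamp 33.43 lead.
The ratio ordering already packs tightly: stove + field guide + sleeping bag + headlamp, 13 kg, 439.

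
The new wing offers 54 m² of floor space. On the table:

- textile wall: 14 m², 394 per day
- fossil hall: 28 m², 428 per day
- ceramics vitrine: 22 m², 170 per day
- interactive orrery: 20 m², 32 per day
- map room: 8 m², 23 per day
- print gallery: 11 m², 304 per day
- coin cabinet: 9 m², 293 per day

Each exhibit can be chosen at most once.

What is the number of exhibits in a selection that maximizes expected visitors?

3

Best achievable expected visitors is 1126.
For example textile wall + fossil hall + print gallery achieves it, using 53 m².
Any selection reaching 1126 contains exactly 3 exhibits.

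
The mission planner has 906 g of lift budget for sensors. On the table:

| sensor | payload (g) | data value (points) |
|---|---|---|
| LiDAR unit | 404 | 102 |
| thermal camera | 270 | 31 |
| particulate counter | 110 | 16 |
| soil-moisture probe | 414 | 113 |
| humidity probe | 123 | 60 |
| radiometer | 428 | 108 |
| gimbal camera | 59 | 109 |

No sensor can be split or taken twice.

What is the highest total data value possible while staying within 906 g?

330

Ranking by ratio (data value/g): gimbal camera 1.85, humidity probe 0.49, soil-moisture probe 0.27.
Taking the top-ratio sensors first gives particulate counter + soil-moisture probe + humidity probe + gimbal camera for 298 (706 g).
The 233 g tied up in particulate counter and humidity probe is better spent on radiometer — total rises to 330 (901 g).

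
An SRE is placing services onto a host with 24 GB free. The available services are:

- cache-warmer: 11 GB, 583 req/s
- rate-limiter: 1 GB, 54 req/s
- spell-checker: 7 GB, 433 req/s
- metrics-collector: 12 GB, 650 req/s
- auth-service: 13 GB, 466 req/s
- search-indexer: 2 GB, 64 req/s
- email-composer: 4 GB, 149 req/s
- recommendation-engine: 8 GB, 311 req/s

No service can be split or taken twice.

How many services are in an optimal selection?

The maximum throughput within 24 GB is 1287.
For example cache-warmer + rate-limiter + metrics-collector achieves it, using 24 GB.
Every optimal selection uses 3 services.

3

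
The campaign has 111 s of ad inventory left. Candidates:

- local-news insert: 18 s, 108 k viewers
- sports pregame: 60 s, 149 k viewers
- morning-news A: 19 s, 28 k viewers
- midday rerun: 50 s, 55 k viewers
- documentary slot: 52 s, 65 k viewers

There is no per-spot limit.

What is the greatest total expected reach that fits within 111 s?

648

Ranking by ratio (expected reach/s): local-news insert 6.00, sports pregame 2.48, morning-news A 1.47, documentary slot 1.25.
Taking 6×local-news insert: 108 s used, 648 in expected reach.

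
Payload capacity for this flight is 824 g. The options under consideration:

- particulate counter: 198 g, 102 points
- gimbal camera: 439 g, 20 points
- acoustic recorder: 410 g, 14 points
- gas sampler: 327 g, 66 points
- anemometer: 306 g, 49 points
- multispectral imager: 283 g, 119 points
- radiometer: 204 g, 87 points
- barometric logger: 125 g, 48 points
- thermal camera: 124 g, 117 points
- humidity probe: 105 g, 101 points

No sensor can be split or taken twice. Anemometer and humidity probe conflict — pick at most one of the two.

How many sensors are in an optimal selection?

Best achievable data value is 455.
One optimal bundle: particulate counter + radiometer + barometric logger + thermal camera + humidity probe (756 g).
Every optimal selection uses 5 sensors.

5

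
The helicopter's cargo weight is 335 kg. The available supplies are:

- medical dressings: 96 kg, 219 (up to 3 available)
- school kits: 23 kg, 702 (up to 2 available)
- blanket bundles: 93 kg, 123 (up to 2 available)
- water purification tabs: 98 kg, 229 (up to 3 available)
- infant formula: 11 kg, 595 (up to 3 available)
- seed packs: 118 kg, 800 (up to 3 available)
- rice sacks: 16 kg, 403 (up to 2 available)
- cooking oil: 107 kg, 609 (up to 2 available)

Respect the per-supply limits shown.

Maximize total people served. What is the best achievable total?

By people served per kg: infant formula 54.09, school kits 30.52, rice sacks 25.19, seed packs 6.78 lead.
Taking the top-ratio supplies first gives 2×school kits + water purification tabs + 3×infant formula + seed packs + 2×rice sacks for 5024 (327 kg).
Dropping water purification tabs and seed packs frees 216 kg; slotting in 2×cooking oil (214 kg) lifts the total to 5213 at 325 kg.

5213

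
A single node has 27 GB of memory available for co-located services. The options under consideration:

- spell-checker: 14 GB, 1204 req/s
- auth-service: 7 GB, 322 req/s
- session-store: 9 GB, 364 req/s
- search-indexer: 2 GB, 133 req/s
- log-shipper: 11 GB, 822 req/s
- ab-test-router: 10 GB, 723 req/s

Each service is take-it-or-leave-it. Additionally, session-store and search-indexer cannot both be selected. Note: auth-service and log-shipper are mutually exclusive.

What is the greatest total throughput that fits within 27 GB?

2159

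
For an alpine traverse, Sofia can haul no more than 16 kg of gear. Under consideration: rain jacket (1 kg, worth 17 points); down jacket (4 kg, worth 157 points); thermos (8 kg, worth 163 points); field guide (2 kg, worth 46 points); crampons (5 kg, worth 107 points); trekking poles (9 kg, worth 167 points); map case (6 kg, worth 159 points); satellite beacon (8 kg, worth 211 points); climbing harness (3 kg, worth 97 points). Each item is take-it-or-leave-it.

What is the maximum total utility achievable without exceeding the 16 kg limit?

Taking the top-ratio items first gives rain jacket + down jacket + field guide + map case + climbing harness for 476 (16 kg).
Dropping field guide and map case frees 8 kg; slotting in satellite beacon (8 kg) lifts the total to 482 at 16 kg.
Runner-up rain jacket + down jacket + field guide + map case + climbing harness tops out at 476.

482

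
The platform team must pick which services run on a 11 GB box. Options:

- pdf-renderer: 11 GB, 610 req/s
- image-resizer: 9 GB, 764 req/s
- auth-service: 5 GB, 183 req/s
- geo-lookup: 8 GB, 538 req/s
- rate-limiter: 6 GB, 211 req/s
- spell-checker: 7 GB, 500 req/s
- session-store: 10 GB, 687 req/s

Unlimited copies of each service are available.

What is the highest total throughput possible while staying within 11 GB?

Density check — image-resizer 84.89, spell-checker 71.43, session-store 68.70 are the best per GB.
Best packing: image-resizer — 9 GB, 764 total.
The spare 2 GB is too small for any remaining service, and no exchange beats 764.

764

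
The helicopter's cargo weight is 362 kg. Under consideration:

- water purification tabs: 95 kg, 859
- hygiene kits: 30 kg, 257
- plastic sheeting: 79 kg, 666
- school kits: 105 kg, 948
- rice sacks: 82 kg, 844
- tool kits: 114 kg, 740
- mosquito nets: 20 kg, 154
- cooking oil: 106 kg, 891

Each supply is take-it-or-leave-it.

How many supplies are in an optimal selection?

Best achievable people served is 3317.
water purification tabs + plastic sheeting + school kits + rice sacks hits 3317 at 361 kg.
Any selection reaching 3317 contains exactly 4 supplies.

4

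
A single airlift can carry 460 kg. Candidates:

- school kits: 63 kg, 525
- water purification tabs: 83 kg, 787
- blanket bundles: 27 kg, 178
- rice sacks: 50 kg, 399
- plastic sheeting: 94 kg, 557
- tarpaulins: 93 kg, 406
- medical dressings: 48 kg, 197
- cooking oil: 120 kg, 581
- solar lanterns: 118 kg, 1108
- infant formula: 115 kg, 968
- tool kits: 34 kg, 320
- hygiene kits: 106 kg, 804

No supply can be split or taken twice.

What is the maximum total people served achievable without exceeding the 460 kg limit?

3987

Filling by ratio: school kits + water purification tabs + blanket bundles + solar lanterns + infant formula + tool kits for 3886, with 20 kg left unused.
Replace school kits and blanket bundles with hygiene kits: the trade gains 101 net, giving 3987 at 456 kg.
Next best is school kits + water purification tabs + blanket bundles + rice sacks + solar lanterns + infant formula at 3965 (456 kg) — short by 22.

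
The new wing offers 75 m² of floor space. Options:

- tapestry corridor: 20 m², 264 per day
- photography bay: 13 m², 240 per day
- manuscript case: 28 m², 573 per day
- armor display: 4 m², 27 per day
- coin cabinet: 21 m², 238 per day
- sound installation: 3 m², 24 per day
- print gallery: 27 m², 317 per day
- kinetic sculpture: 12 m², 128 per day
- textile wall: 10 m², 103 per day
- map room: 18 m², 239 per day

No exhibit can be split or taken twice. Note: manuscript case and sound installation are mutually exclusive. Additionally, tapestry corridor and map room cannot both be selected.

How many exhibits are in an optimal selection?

Best achievable expected visitors is 1207.
For example tapestry corridor + photography bay + manuscript case + armor display + textile wall achieves it, using 75 m².
All optima have 5 exhibits.

5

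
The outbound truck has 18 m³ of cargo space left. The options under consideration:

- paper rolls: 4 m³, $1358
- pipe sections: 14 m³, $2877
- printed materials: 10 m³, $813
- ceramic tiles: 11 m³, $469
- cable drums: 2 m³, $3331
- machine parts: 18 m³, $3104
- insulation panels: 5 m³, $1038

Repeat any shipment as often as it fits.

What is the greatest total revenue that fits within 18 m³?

Taking 9×cable drums: 18 m³ used, 29979 in revenue.

29979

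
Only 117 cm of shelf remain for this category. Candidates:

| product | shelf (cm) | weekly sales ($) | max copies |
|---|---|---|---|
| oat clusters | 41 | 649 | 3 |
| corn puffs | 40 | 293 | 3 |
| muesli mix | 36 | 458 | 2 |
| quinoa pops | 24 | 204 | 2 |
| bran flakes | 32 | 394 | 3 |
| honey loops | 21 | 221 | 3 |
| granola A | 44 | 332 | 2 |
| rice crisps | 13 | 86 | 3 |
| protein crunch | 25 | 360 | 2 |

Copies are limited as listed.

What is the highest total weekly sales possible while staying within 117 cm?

1692

Density check — oat clusters 15.83, protein crunch 14.40, muesli mix 12.72 are the best per cm.
A density-first pass picks 2×oat clusters + protein crunch — 1658 at 107 cm.
Replace protein crunch with bran flakes: the trade gains 34 net, giving 1692 at 114 cm.
The spare 3 cm is too small for any remaining product, and no exchange beats 1692.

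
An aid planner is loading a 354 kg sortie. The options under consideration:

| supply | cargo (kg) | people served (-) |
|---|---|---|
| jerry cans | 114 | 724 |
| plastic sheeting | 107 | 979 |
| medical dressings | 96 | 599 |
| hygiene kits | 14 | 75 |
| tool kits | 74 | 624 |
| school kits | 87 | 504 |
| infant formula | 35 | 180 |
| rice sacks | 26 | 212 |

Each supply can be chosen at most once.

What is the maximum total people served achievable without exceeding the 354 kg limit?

2669

The ratio heuristic lands on jerry cans + plastic sheeting + hygiene kits + tool kits + rice sacks (2614) but leaves 19 kg idle.
Replace jerry cans with medical dressings + infant formula: the trade gains 55 net, giving 2669 at 352 kg.
Next best is jerry cans + plastic sheeting + hygiene kits + tool kits + rice sacks at 2614 (335 kg) — short by 55.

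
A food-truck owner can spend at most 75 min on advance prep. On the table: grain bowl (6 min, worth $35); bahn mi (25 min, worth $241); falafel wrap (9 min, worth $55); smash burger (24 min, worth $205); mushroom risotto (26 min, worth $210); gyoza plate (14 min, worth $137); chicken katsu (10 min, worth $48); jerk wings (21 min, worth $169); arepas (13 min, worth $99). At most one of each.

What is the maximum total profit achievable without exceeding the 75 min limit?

656

Greedy by ratio would take bahn mi + falafel wrap + smash burger + gyoza plate: 72 min used, total 638.
Replace falafel wrap and gyoza plate with mushroom risotto: the trade gains 18 net, giving 656 at 75 min.
That's the maximum — no swap from here does better than 656.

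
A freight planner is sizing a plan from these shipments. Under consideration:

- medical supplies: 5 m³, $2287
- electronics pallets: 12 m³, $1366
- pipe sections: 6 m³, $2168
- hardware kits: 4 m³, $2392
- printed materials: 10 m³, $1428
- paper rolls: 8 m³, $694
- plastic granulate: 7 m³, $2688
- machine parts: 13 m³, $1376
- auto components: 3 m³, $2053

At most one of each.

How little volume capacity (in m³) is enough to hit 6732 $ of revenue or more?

Need the lightest bundle worth ≥ 6732.
medical supplies + hardware kits + auto components reaches 6732 using 12 m³.
No combination under 12 m³ hits 6732.

12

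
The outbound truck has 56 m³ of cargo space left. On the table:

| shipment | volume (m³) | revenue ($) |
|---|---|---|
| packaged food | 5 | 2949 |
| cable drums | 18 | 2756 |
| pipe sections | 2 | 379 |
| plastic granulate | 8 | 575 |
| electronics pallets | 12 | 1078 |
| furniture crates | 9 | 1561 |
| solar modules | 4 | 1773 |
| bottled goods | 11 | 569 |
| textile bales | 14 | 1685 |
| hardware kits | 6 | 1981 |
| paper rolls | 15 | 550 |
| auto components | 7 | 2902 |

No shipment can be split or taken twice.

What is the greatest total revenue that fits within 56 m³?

14425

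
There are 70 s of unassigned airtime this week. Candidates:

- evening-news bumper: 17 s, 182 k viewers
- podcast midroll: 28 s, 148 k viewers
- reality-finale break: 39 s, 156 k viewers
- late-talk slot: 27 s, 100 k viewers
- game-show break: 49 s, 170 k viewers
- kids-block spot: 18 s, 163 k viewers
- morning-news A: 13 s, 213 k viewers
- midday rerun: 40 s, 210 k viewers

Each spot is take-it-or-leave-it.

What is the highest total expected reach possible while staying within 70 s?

605

Ranking by ratio (expected reach/s): morning-news A 16.38, evening-news bumper 10.71, kids-block spot 9.06, podcast midroll 5.29.
Filling by ratio: evening-news bumper + kids-block spot + morning-news A for 558, with 22 s left unused.
Dropping kids-block spot frees 18 s; slotting in midday rerun (40 s) lifts the total to 605 at 70 s.
Runner-up evening-news bumper + kids-block spot + morning-news A tops out at 558.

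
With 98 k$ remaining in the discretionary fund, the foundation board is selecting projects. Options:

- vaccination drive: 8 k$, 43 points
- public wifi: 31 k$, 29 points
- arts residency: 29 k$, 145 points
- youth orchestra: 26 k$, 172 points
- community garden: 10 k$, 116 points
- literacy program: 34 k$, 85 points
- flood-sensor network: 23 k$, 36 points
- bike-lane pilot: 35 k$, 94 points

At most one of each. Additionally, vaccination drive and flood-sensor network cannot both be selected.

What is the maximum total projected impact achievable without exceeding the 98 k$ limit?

Vaccination drive + arts residency + youth orchestra + community garden uses 73 of the 98 k$ and totals 476.
An exhaustive check of the 256 subsets confirms 476.

476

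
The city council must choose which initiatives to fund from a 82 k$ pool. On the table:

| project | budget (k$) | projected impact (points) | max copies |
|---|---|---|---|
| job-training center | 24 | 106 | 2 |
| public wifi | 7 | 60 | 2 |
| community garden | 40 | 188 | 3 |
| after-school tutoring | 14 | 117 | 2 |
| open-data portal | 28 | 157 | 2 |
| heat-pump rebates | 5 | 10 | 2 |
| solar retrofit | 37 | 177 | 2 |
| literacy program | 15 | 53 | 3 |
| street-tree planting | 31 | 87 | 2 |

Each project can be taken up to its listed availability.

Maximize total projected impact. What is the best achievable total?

By projected impact per k$: public wifi 8.57, after-school tutoring 8.36, open-data portal 5.61 lead.
Filling by ratio: 2×public wifi + 2×after-school tutoring + open-data portal + 2×heat-pump rebates for 531, with 2 k$ left unused.
Dropping open-data portal and 2×heat-pump rebates frees 38 k$; slotting in community garden (40 k$) lifts the total to 542 at 82 k$.

542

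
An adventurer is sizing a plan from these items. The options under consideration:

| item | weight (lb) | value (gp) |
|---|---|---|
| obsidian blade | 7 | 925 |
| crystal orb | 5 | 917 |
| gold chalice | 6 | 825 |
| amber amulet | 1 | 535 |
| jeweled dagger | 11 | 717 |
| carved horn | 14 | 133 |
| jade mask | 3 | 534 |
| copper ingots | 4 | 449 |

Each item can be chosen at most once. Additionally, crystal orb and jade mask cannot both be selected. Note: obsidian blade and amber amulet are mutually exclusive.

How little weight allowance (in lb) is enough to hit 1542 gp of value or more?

10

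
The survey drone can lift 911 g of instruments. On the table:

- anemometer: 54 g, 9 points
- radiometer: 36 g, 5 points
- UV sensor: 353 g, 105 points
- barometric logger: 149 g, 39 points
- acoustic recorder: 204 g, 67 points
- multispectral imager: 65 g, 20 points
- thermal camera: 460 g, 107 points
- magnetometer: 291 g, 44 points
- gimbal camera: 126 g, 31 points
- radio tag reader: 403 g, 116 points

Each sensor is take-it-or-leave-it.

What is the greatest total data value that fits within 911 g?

Ranking by ratio (data value/g): acoustic recorder 0.33, multispectral imager 0.31, UV sensor 0.30.
The ratio ordering already packs tightly: UV sensor + barometric logger + acoustic recorder + multispectral imager + gimbal camera, 897 g, 262.
The spare 14 g is too small for any remaining sensor, and no exchange beats 262.

262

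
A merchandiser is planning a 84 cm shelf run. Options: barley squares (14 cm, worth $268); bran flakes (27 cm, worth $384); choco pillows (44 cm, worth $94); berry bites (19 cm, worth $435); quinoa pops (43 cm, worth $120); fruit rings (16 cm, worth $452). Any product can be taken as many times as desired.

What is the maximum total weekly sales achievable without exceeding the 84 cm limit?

The ratio ordering already packs tightly: 5×fruit rings, 80 cm, 2260.
Every other selection either busts 84 cm or fails to beat 2260.

2260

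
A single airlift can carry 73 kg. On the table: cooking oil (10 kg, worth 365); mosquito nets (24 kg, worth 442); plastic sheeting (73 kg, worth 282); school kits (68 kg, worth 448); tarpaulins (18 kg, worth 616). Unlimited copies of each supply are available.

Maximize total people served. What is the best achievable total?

2555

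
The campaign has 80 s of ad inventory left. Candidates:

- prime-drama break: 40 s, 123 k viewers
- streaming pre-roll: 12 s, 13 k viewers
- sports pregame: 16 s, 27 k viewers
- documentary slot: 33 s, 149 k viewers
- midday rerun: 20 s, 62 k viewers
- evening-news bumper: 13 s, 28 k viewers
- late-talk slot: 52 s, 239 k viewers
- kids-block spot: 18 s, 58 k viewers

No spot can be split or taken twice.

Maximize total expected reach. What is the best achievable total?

301

Filling by ratio: late-talk slot + kids-block spot for 297, with 10 s left unused.
Replace kids-block spot with midday rerun: the trade gains 4 net, giving 301 at 72 s.
Runner-up late-talk slot + kids-block spot tops out at 297.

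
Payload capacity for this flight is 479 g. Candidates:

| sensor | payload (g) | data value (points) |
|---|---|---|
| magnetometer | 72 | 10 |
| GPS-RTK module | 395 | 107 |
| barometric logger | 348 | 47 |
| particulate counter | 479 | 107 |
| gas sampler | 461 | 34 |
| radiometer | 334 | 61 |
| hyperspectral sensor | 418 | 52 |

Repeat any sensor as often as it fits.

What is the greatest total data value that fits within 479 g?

117

Best packing: magnetometer + GPS-RTK module — 467 g, 117 total.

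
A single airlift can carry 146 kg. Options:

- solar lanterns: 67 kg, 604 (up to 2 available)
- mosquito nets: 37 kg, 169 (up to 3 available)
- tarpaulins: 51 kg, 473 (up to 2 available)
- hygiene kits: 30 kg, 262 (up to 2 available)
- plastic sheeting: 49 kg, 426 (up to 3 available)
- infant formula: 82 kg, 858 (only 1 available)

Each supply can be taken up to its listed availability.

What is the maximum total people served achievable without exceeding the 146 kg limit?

1382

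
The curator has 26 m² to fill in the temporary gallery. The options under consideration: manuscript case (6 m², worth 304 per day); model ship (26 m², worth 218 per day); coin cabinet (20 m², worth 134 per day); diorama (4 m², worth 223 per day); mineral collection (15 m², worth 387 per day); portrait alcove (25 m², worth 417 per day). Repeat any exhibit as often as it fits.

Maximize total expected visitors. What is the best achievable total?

1419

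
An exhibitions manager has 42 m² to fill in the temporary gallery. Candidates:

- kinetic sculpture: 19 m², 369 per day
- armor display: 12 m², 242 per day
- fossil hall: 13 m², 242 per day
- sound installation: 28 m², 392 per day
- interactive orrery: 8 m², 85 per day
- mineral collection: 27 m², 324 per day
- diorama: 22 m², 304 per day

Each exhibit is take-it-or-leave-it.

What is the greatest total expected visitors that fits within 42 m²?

696

The ratio ordering already packs tightly: kinetic sculpture + armor display + interactive orrery, 39 m², 696.
Kinetic sculpture + fossil hall + interactive orrery (40 m²) also reaches 696 — a tie, but nothing goes higher.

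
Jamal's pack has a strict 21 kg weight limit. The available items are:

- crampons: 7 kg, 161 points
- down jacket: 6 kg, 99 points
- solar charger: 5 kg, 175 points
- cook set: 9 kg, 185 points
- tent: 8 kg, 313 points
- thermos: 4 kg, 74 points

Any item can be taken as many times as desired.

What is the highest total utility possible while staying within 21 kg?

801

Solar charger + 2×tent uses 21 of the 21 kg and totals 801.
Every other selection either busts 21 kg or fails to beat 801.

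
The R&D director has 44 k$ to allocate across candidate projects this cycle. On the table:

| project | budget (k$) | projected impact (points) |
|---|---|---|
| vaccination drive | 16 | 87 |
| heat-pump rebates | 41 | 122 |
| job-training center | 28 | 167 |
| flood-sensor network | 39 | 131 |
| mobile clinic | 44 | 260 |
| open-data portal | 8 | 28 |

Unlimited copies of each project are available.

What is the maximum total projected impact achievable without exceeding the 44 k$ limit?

By projected impact per k$: job-training center 5.96, mobile clinic 5.91, vaccination drive 5.44 lead.
Greedy by ratio would take vaccination drive + job-training center: 44 k$ used, total 254.
Dropping vaccination drive and job-training center frees 44 k$; slotting in mobile clinic (44 k$) lifts the total to 260 at 44 k$.
No other feasible combination exceeds 260.

260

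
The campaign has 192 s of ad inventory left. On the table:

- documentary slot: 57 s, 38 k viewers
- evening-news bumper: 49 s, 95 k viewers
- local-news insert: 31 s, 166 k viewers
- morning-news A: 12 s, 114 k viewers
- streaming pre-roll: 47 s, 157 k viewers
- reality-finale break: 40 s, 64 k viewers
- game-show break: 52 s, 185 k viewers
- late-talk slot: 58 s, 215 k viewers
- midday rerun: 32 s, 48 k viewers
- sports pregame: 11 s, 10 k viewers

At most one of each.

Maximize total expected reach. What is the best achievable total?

728

By expected reach per s: morning-news A 9.50, local-news insert 5.35, late-talk slot 3.71, game-show break 3.56 lead.
The ratio ordering already packs tightly: local-news insert + morning-news A + game-show break + late-talk slot + midday rerun, 185 s, 728.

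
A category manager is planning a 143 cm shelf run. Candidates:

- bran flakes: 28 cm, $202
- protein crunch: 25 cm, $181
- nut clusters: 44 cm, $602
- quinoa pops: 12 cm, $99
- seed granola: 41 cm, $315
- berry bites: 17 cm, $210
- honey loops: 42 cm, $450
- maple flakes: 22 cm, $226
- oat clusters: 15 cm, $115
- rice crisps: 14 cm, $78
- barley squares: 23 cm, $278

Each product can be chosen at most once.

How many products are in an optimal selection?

5

Best achievable weekly sales is 1655.
nut clusters + quinoa pops + honey loops + maple flakes + barley squares hits 1655 at 143 cm.
Any selection reaching 1655 contains exactly 5 products.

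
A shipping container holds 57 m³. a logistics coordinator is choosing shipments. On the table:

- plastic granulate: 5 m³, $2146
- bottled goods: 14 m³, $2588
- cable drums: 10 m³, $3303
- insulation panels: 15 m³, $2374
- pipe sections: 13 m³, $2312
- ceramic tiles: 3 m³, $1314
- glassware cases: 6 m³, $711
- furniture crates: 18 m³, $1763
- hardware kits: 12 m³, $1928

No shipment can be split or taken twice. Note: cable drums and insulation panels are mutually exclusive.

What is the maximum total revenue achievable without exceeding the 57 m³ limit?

Density check — ceramic tiles 438.00, plastic granulate 429.20, cable drums 330.30, bottled goods 184.86 are the best per m³.
Taking plastic granulate + bottled goods + cable drums + pipe sections + ceramic tiles + hardware kits: 57 m³ used, 13591 in revenue.
Runner-up plastic granulate + bottled goods + cable drums + pipe sections + ceramic tiles + glassware cases tops out at 12374.

13591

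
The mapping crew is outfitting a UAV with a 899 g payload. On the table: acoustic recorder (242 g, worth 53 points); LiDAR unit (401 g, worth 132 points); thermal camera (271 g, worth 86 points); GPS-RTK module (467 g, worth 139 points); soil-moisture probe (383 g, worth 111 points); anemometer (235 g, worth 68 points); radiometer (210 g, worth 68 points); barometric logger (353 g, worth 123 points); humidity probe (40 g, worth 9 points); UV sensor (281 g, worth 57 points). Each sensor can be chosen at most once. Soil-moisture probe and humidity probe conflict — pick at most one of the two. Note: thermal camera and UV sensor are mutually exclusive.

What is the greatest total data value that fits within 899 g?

286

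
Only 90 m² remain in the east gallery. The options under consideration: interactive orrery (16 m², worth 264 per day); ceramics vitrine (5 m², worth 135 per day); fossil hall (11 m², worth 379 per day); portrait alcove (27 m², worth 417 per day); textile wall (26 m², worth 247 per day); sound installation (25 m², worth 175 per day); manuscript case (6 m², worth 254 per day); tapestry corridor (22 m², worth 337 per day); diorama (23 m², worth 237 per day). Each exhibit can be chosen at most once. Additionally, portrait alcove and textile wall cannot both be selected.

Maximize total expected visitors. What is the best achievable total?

Best packing: interactive orrery + ceramics vitrine + fossil hall + portrait alcove + manuscript case + tapestry corridor — 87 m², 1786 total.
Nothing else feasible within 90 m² beats 1786.

1786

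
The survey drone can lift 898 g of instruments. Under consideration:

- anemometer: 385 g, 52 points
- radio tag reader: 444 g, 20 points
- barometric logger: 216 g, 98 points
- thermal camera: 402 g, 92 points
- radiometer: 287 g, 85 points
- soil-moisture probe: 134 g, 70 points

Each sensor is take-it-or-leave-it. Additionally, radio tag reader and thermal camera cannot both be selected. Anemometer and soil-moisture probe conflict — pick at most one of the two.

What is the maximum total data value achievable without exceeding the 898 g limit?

By data value per g: soil-moisture probe 0.52, barometric logger 0.45, radiometer 0.30, thermal camera 0.23 lead.
A density-first pass picks barometric logger + radiometer + soil-moisture probe — 253 at 637 g.
Dropping radiometer frees 287 g; slotting in thermal camera (402 g) lifts the total to 260 at 752 g.
The closest alternative, barometric logger + radiometer + soil-moisture probe, reaches only 253.

260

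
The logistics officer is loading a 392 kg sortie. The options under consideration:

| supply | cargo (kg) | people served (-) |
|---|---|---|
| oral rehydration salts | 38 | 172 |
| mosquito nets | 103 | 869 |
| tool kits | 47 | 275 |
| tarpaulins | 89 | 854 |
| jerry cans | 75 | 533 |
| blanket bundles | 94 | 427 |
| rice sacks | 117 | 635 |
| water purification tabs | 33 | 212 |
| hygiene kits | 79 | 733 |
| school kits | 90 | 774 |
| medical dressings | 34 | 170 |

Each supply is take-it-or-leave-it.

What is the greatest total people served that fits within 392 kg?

3242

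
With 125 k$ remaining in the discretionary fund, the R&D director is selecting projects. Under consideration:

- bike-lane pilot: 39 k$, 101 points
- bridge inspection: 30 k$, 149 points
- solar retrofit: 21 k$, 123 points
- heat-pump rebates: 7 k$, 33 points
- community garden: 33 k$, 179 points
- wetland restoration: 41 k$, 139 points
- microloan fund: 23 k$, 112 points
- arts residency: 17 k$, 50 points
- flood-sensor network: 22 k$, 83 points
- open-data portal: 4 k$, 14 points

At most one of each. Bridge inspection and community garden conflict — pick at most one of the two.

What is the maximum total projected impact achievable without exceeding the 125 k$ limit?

586

Best packing: solar retrofit + heat-pump rebates + community garden + wetland restoration + microloan fund — 125 k$, 586 total.
Runner-up solar retrofit + heat-pump rebates + community garden + microloan fund + arts residency + flood-sensor network tops out at 580.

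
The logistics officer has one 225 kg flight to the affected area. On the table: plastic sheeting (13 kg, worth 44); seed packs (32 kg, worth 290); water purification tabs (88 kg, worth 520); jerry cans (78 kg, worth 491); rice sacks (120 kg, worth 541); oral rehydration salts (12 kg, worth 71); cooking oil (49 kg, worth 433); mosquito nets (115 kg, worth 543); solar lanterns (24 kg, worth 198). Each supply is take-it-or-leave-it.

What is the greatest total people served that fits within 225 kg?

1556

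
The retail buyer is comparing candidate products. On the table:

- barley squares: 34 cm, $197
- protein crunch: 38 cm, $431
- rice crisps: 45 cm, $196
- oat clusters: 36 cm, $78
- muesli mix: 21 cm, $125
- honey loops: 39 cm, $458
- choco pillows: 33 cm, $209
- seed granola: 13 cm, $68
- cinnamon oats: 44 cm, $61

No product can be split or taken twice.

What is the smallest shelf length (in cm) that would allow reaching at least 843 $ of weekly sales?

Minimise cm subject to total weekly sales ≥ 843.
protein crunch + honey loops reaches 889 using 77 cm.
Any bundle with less than 77 cm falls short of 843.

77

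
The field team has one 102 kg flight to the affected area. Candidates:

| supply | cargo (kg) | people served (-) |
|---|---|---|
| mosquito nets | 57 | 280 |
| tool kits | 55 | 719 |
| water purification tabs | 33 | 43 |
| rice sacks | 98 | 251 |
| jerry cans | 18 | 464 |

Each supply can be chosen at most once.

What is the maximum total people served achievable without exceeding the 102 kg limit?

Best packing: tool kits + jerry cans — 73 kg, 1183 total.
No other feasible combination exceeds 1183.

1183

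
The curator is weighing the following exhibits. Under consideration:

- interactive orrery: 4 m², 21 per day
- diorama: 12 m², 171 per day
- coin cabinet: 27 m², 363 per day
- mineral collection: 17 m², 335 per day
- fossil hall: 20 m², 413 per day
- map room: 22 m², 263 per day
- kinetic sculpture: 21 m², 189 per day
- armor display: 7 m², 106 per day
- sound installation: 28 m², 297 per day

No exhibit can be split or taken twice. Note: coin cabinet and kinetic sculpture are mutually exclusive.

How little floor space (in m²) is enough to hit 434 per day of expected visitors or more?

Look for the lowest-floor combination reaching 434.
interactive orrery + fossil hall reaches 434 using 24 m².
No combination under 24 m² hits 434.

24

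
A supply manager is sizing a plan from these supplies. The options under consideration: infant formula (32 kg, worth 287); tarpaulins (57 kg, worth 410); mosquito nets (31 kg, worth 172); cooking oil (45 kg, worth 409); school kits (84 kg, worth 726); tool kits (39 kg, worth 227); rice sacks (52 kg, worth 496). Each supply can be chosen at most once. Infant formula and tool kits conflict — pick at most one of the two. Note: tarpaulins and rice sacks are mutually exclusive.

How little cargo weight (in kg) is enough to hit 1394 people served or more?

Minimise kg subject to total people served ≥ 1394.
Taking infant formula + cooking oil + school kits gives 1422 (≥ 1394) for 161 kg.
Below 161 kg the best achievable stays under 1394.

161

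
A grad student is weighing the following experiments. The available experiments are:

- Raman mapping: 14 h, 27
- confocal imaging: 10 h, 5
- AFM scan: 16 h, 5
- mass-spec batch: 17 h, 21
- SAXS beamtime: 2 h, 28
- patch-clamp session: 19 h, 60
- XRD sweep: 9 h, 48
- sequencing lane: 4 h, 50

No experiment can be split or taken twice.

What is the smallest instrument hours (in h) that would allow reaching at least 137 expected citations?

Look for the lowest-instrument combination reaching 137.
Taking SAXS beamtime + patch-clamp session + sequencing lane gives 138 (≥ 137) for 25 h.
No combination under 25 h hits 137.

25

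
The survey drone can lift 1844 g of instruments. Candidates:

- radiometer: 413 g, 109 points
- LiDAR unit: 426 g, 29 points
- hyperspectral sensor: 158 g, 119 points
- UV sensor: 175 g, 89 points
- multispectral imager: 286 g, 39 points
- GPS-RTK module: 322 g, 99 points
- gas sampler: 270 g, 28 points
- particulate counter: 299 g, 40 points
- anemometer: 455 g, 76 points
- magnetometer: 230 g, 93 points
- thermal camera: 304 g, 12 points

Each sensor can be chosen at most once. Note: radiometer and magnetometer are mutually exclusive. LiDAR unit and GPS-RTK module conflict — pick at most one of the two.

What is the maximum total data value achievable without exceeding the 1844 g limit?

Density check — hyperspectral sensor 0.75, UV sensor 0.51, magnetometer 0.40 are the best per g.
Taking radiometer + hyperspectral sensor + UV sensor + GPS-RTK module + particulate counter + anemometer: 1822 g used, 532 in data value.
The closest alternative, radiometer + hyperspectral sensor + UV sensor + multispectral imager + GPS-RTK module + anemometer, reaches only 531.

532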